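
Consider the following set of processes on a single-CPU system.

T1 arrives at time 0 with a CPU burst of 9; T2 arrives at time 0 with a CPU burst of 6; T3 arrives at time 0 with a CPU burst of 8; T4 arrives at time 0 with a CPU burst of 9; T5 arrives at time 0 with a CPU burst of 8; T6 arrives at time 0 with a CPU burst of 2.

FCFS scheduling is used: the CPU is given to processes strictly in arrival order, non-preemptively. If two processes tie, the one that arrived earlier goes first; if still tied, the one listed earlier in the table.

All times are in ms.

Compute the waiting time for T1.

0

Gantt: | T1 0-9 | T2 9-15 | T3 15-23 | T4 23-32 | T5 32-40 | T6 40-42 |
Completion: T1=9  T2=15  T3=23  T4=32  T5=40  T6=42
Turnaround (C−A): T1=9  T2=15  T3=23  T4=32  T5=40  T6=42
Waiting(T1) = turnaround − burst = 9 − 9 = 0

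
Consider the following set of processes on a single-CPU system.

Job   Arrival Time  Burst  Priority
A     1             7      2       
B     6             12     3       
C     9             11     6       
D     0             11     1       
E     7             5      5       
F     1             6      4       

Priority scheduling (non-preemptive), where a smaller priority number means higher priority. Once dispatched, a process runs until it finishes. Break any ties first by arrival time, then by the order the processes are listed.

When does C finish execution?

Gantt: | D 0-11 | A 11-18 | B 18-30 | F 30-36 | E 36-41 | C 41-52 |
Completion: A=18  B=30  C=52  D=11  E=41  F=36

52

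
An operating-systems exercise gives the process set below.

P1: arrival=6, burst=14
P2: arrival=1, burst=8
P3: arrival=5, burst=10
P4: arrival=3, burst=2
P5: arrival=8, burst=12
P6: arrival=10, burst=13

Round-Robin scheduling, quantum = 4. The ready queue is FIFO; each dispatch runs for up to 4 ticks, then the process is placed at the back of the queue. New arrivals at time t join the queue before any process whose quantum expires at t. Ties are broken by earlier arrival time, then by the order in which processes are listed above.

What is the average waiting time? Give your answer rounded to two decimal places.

Timeline: | idle 0-1 | P2 1-5 | P4 5-7 | P3 7-11 | P2 11-15 | P1 15-19 | P5 19-23 | P6 23-27 | P3 27-31 | P1 31-35 | P5 35-39 | P6 39-43 | P3 43-45 | P1 45-49 | P5 49-53 | P6 53-57 | P1 57-59 | P6 59-60 |
Completion: P1=59  P2=15  P3=45  P4=7  P5=53  P6=60
Turnaround (C−A): P1=53  P2=14  P3=40  P4=4  P5=45  P6=50
Waiting times: P1=39, P2=6, P3=30, P4=2, P5=33, P6=37
Average waiting = (39+6+30+2+33+37) / 6 = 147/6 = 24.50

24.50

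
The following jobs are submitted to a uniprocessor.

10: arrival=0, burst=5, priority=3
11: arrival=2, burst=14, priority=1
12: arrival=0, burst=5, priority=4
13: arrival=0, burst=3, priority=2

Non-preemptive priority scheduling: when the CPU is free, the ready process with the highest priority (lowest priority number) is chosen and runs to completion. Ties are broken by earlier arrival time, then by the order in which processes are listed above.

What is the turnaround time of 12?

Gantt: | 13 0-3 | 11 3-17 | 10 17-22 | 12 22-27 |
Completion: 10=22  11=17  12=27  13=3
Turnaround (C−A): 10=22  11=15  12=27  13=3
Turnaround(12) = completion − arrival = 27 − 0 = 27

27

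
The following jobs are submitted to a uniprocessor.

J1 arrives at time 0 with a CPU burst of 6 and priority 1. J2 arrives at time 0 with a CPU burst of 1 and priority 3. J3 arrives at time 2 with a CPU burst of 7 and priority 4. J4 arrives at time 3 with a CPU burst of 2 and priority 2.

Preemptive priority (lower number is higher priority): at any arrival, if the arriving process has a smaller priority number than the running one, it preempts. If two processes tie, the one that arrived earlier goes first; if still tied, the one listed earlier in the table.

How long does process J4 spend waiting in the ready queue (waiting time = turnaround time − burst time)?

3

Gantt: | J1 0-6 | J4 6-8 | J2 8-9 | J3 9-16 |
Completion: J1=6  J2=9  J3=16  J4=8
Turnaround (C−A): J1=6  J2=9  J3=14  J4=5
Waiting(J4) = turnaround − burst = 5 − 2 = 3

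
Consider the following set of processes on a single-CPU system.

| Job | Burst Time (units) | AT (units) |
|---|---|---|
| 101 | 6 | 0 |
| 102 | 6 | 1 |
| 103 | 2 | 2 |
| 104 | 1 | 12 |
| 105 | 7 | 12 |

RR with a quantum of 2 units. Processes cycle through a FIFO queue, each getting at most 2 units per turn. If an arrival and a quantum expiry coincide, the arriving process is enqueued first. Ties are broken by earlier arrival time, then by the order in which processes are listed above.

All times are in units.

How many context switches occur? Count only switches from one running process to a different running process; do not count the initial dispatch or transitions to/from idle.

8

Schedule: | 101 0-2 | 102 2-4 | 103 4-6 | 101 6-8 | 102 8-10 | 101 10-12 | 102 12-14 | 104 14-15 | 105 15-22 |
Completion: 101=12  102=14  103=6  104=15  105=22
Turnaround (C−A): 101=12  102=13  103=4  104=3  105=10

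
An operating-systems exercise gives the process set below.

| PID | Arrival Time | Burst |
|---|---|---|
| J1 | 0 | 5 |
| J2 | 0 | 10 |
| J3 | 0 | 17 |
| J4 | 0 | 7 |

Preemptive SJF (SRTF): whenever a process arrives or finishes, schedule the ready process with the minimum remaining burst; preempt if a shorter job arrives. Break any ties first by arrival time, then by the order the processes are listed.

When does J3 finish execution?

39

Gantt: | J1 0-5 | J4 5-12 | J2 12-22 | J3 22-39 |
Completion: J1=5  J2=22  J3=39  J4=12
Turnaround (C−A): J1=5  J2=22  J3=39  J4=12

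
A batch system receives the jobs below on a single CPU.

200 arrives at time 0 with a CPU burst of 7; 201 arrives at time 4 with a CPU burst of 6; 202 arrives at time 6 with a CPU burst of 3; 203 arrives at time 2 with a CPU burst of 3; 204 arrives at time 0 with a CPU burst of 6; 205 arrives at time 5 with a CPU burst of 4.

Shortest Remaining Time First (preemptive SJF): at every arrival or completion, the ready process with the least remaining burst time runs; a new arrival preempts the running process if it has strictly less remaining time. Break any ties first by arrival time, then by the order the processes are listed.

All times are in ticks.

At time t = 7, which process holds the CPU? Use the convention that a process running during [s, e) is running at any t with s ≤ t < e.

204

Gantt: | 204 0-2 | 203 2-5 | 204 5-9 | 202 9-12 | 205 12-16 | 201 16-22 | 200 22-29 |
Completion: 200=29  201=22  202=12  203=5  204=9  205=16
Turnaround (C−A): 200=29  201=18  202=6  203=3  204=9  205=11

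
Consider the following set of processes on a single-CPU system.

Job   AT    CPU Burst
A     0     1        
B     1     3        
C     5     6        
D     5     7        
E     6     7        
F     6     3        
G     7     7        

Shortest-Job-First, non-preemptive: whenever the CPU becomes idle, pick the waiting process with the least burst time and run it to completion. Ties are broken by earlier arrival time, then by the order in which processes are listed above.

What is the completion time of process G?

35

Schedule: | A 0-1 | B 1-4 | idle 4-5 | C 5-11 | F 11-14 | D 14-21 | E 21-28 | G 28-35 |
Completion: A=1  B=4  C=11  D=21  E=28  F=14  G=35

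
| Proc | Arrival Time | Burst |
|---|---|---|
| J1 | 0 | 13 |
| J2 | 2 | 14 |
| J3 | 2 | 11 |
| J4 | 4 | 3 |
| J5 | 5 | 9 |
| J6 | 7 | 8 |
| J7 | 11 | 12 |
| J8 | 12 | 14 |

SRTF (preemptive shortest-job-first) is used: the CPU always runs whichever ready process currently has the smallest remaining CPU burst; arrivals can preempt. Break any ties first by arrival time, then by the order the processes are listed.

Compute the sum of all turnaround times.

Schedule: | J1 0-4 | J4 4-7 | J6 7-15 | J1 15-24 | J5 24-33 | J3 33-44 | J7 44-56 | J2 56-70 | J8 70-84 |
Completion: J1=24  J2=70  J3=44  J4=7  J5=33  J6=15  J7=56  J8=84
Turnaround (C−A): J1=24  J2=68  J3=42  J4=3  J5=28  J6=8  J7=45  J8=72
Turnaround = completion − arrival: J1=24, J2=68, J3=42, J4=3, J5=28, J6=8, J7=45, J8=72
Total turnaround = 24 + 68 + 42 + 3 + 28 + 8 + 45 + 72 = 290

290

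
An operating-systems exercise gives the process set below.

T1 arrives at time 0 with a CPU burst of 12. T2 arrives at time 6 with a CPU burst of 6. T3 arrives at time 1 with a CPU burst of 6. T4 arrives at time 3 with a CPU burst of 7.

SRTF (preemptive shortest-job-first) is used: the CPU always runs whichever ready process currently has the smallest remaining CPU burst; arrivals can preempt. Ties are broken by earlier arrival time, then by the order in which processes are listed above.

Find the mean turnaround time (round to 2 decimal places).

Timeline: | T1 0-1 | T3 1-7 | T2 7-13 | T4 13-20 | T1 20-31 |
Completion: T1=31  T2=13  T3=7  T4=20
Turnaround (C−A): T1=31  T2=7  T3=6  T4=17
Turnaround times: T1=31, T2=7, T3=6, T4=17
Average turnaround = (31+7+6+17) / 4 = 61/4 = 15.25

15.25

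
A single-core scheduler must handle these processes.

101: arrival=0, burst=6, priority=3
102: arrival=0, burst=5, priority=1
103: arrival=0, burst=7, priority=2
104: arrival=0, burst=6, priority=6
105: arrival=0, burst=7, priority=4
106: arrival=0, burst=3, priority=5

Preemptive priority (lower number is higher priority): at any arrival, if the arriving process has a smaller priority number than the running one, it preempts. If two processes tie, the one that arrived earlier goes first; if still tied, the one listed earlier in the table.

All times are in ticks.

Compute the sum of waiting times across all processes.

Timeline: | 102 0-5 | 103 5-12 | 101 12-18 | 105 18-25 | 106 25-28 | 104 28-34 |
Completion: 101=18  102=5  103=12  104=34  105=25  106=28
Waiting = turnaround − burst: 101=12, 102=0, 103=5, 104=28, 105=18, 106=25
Total waiting = 12 + 0 + 5 + 28 + 18 + 25 = 88

88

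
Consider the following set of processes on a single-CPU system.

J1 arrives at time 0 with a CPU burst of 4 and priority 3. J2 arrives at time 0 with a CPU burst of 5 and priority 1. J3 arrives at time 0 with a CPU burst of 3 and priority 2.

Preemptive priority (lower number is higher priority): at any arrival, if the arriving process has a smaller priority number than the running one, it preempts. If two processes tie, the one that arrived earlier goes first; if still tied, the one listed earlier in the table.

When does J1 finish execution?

12

Gantt: | J2 0-5 | J3 5-8 | J1 8-12 |
Completion: J1=12  J2=5  J3=8
Turnaround (C−A): J1=12  J2=5  J3=8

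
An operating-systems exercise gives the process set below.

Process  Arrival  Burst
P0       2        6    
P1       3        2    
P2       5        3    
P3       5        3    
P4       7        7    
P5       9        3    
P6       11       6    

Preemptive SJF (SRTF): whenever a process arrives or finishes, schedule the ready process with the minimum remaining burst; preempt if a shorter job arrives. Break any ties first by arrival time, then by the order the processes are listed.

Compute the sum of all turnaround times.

72

Timeline: | idle 0-2 | P0 2-3 | P1 3-5 | P2 5-8 | P3 8-11 | P5 11-14 | P0 14-19 | P6 19-25 | P4 25-32 |
Completion: P0=19  P1=5  P2=8  P3=11  P4=32  P5=14  P6=25
Turnaround (C−A): P0=17  P1=2  P2=3  P3=6  P4=25  P5=5  P6=14
Turnaround = completion − arrival: P0=17, P1=2, P2=3, P3=6, P4=25, P5=5, P6=14
Total turnaround = 17 + 2 + 3 + 6 + 25 + 5 + 14 = 72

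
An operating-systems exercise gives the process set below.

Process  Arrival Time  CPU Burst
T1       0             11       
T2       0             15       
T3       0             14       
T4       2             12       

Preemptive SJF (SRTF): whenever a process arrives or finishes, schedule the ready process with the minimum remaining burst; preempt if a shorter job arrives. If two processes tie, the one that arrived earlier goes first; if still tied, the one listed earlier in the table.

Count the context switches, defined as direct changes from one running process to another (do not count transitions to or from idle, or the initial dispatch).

3

Gantt: | T1 0-11 | T4 11-23 | T3 23-37 | T2 37-52 |
Completion: T1=11  T2=52  T3=37  T4=23
Turnaround (C−A): T1=11  T2=52  T3=37  T4=21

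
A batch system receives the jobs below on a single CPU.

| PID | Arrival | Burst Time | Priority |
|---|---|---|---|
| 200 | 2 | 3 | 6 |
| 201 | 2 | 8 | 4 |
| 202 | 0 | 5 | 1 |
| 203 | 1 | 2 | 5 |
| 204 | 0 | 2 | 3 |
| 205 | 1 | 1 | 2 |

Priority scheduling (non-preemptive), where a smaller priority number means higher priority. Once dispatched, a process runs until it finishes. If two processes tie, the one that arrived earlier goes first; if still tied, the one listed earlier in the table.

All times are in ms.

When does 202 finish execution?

Timeline: | 202 0-5 | 205 5-6 | 204 6-8 | 201 8-16 | 203 16-18 | 200 18-21 |
Completion: 200=21  201=16  202=5  203=18  204=8  205=6
Turnaround (C−A): 200=19  201=14  202=5  203=17  204=8  205=5

5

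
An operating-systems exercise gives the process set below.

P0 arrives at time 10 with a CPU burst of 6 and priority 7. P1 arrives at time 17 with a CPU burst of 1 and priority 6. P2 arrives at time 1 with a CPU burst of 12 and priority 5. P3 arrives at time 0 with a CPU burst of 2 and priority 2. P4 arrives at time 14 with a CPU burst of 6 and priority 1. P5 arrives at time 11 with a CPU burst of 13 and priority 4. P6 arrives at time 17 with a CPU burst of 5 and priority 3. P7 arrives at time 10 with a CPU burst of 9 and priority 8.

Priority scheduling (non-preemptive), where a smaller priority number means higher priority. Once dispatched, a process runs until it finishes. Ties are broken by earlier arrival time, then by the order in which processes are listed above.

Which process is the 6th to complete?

Gantt: | P3 0-2 | P2 2-14 | P4 14-20 | P6 20-25 | P5 25-38 | P1 38-39 | P0 39-45 | P7 45-54 |
Completion: P0=45  P1=39  P2=14  P3=2  P4=20  P5=38  P6=25  P7=54
Turnaround (C−A): P0=35  P1=22  P2=13  P3=2  P4=6  P5=27  P6=8  P7=44
Finish order: P3 → P2 → P4 → P6 → P5 → P1 → P0 → P7

P1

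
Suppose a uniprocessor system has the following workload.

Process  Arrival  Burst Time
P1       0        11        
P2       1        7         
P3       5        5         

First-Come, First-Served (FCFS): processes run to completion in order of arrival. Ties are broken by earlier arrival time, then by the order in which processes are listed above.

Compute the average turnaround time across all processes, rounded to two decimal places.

15.33

Timeline: | P1 0-11 | P2 11-18 | P3 18-23 |
Completion: P1=11  P2=18  P3=23
Turnaround times: P1=11, P2=17, P3=18
Average turnaround = (11+17+18) / 3 = 46/3 = 15.33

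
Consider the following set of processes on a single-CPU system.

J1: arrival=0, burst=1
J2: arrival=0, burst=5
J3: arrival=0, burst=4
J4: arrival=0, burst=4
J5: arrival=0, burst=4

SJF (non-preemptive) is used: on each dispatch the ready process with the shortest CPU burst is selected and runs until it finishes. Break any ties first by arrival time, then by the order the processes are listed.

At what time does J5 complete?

Schedule: | J1 0-1 | J3 1-5 | J4 5-9 | J5 9-13 | J2 13-18 |
Completion: J1=1  J2=18  J3=5  J4=9  J5=13

13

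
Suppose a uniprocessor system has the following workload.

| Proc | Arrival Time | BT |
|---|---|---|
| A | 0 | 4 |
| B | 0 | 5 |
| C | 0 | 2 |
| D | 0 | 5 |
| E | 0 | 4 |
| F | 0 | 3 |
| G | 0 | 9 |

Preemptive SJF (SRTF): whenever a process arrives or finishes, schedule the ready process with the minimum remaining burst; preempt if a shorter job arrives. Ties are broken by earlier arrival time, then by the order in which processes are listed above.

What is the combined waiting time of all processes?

70

Schedule: | C 0-2 | F 2-5 | A 5-9 | E 9-13 | B 13-18 | D 18-23 | G 23-32 |
Completion: A=9  B=18  C=2  D=23  E=13  F=5  G=32
Waiting = turnaround − burst: A=5, B=13, C=0, D=18, E=9, F=2, G=23
Total waiting = 5 + 13 + 0 + 18 + 9 + 2 + 23 = 70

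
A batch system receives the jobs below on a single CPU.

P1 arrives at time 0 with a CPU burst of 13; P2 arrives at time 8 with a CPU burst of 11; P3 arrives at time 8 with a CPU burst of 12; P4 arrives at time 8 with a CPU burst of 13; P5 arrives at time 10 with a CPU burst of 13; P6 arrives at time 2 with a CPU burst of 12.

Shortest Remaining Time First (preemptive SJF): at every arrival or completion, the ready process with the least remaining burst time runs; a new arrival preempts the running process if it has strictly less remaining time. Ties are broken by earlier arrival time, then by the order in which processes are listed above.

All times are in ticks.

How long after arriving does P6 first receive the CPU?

22

Schedule: | P1 0-13 | P2 13-24 | P6 24-36 | P3 36-48 | P4 48-61 | P5 61-74 |
Completion: P1=13  P2=24  P3=48  P4=61  P5=74  P6=36
Response(P6) = first start − arrival = 24 − 2 = 22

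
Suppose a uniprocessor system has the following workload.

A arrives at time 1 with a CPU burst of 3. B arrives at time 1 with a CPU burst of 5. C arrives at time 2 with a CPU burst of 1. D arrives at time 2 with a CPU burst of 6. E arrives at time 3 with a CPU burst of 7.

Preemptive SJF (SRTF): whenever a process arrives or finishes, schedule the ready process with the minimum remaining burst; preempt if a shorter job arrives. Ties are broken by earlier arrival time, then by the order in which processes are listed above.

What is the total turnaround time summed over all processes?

48

Gantt: | idle 0-1 | A 1-2 | C 2-3 | A 3-5 | B 5-10 | D 10-16 | E 16-23 |
Completion: A=5  B=10  C=3  D=16  E=23
Turnaround (C−A): A=4  B=9  C=1  D=14  E=20
Turnaround = completion − arrival: A=4, B=9, C=1, D=14, E=20
Total turnaround = 4 + 9 + 1 + 14 + 20 = 48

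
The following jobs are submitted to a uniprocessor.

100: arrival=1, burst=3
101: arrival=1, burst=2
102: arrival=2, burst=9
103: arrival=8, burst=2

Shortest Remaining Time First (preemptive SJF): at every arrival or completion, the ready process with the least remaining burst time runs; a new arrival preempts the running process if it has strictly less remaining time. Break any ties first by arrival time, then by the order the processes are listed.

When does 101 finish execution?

Timeline: | idle 0-1 | 101 1-3 | 100 3-6 | 102 6-8 | 103 8-10 | 102 10-17 |
Completion: 100=6  101=3  102=17  103=10
Turnaround (C−A): 100=5  101=2  102=15  103=2

3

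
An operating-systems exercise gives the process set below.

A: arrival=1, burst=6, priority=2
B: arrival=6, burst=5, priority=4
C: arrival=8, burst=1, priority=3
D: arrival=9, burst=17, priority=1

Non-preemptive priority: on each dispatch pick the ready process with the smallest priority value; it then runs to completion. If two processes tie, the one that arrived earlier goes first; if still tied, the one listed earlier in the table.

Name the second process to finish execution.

Timeline: | idle 0-1 | A 1-7 | B 7-12 | D 12-29 | C 29-30 |
Completion: A=7  B=12  C=30  D=29
Finish order: A → B → D → C

B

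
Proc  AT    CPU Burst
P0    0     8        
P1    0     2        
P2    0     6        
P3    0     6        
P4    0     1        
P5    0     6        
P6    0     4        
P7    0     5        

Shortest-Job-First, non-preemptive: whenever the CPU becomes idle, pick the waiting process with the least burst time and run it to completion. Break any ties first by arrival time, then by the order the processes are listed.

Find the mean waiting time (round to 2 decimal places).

11.88

Timeline: | P4 0-1 | P1 1-3 | P6 3-7 | P7 7-12 | P2 12-18 | P3 18-24 | P5 24-30 | P0 30-38 |
Completion: P0=38  P1=3  P2=18  P3=24  P4=1  P5=30  P6=7  P7=12
Turnaround (C−A): P0=38  P1=3  P2=18  P3=24  P4=1  P5=30  P6=7  P7=12
Waiting times: P0=30, P1=1, P2=12, P3=18, P4=0, P5=24, P6=3, P7=7
Average waiting = (30+1+12+18+0+24+3+7) / 8 = 95/8 = 11.88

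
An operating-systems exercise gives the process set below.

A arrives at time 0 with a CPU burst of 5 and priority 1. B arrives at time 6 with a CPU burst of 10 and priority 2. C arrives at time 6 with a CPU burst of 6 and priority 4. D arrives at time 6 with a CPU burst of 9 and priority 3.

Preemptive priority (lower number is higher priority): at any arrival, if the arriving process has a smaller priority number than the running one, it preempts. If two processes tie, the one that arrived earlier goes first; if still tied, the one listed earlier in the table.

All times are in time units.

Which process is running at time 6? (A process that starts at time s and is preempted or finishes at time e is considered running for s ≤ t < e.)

B

Timeline: | A 0-5 | idle 5-6 | B 6-16 | D 16-25 | C 25-31 |
Completion: A=5  B=16  C=31  D=25
Turnaround (C−A): A=5  B=10  C=25  D=19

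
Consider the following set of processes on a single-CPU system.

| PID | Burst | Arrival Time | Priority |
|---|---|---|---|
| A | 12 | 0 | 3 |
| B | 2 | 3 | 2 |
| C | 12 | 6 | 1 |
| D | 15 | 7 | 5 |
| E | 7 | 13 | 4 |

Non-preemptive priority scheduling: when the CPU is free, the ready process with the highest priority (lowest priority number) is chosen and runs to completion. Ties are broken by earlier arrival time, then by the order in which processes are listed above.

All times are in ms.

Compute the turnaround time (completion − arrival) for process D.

Timeline: | A 0-12 | C 12-24 | B 24-26 | E 26-33 | D 33-48 |
Completion: A=12  B=26  C=24  D=48  E=33
Turnaround (C−A): A=12  B=23  C=18  D=41  E=20
Turnaround(D) = completion − arrival = 48 − 7 = 41

41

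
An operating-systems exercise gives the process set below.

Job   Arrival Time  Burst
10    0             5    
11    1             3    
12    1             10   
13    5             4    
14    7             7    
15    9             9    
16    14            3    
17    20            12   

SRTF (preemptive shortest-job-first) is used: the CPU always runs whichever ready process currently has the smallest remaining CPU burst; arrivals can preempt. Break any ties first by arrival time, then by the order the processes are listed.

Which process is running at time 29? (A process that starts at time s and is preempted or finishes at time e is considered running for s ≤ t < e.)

Timeline: | 10 0-1 | 11 1-4 | 10 4-8 | 13 8-12 | 14 12-14 | 16 14-17 | 14 17-22 | 15 22-31 | 12 31-41 | 17 41-53 |
Completion: 10=8  11=4  12=41  13=12  14=22  15=31  16=17  17=53
Turnaround (C−A): 10=8  11=3  12=40  13=7  14=15  15=22  16=3  17=33

15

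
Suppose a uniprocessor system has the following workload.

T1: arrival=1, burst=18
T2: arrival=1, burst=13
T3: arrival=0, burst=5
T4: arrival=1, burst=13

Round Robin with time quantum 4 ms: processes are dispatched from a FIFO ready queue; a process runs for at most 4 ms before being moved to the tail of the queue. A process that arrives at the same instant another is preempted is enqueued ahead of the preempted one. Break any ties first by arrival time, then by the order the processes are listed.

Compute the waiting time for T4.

33

Schedule: | T3 0-4 | T1 4-8 | T2 8-12 | T4 12-16 | T3 16-17 | T1 17-21 | T2 21-25 | T4 25-29 | T1 29-33 | T2 33-37 | T4 37-41 | T1 41-45 | T2 45-46 | T4 46-47 | T1 47-49 |
Completion: T1=49  T2=46  T3=17  T4=47
Turnaround (C−A): T1=48  T2=45  T3=17  T4=46
Waiting(T4) = turnaround − burst = 46 − 13 = 33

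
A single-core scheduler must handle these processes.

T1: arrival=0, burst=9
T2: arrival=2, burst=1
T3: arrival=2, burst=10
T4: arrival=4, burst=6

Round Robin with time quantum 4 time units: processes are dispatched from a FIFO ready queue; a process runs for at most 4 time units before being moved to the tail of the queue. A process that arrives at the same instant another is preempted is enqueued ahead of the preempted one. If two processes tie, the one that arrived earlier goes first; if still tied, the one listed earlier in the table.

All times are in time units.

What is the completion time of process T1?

24

Schedule: | T1 0-4 | T2 4-5 | T3 5-9 | T4 9-13 | T1 13-17 | T3 17-21 | T4 21-23 | T1 23-24 | T3 24-26 |
Completion: T1=24  T2=5  T3=26  T4=23
Turnaround (C−A): T1=24  T2=3  T3=24  T4=19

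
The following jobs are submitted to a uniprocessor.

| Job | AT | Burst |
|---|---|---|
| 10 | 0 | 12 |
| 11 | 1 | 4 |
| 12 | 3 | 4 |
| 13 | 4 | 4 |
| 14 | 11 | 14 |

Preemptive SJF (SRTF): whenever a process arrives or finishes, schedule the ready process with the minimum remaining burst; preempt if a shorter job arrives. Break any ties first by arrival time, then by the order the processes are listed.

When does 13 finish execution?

13

Timeline: | 10 0-1 | 11 1-5 | 12 5-9 | 13 9-13 | 10 13-24 | 14 24-38 |
Completion: 10=24  11=5  12=9  13=13  14=38
Turnaround (C−A): 10=24  11=4  12=6  13=9  14=27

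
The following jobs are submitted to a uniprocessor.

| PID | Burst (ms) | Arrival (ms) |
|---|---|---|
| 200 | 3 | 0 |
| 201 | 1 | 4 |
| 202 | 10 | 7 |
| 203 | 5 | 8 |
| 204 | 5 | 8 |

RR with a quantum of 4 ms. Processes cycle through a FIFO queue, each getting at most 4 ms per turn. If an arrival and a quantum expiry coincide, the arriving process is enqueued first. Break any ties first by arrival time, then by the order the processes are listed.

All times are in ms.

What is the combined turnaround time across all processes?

Schedule: | 200 0-3 | idle 3-4 | 201 4-5 | idle 5-7 | 202 7-11 | 203 11-15 | 204 15-19 | 202 19-23 | 203 23-24 | 204 24-25 | 202 25-27 |
Completion: 200=3  201=5  202=27  203=24  204=25
Turnaround = completion − arrival: 200=3, 201=1, 202=20, 203=16, 204=17
Total turnaround = 3 + 1 + 20 + 16 + 17 = 57

57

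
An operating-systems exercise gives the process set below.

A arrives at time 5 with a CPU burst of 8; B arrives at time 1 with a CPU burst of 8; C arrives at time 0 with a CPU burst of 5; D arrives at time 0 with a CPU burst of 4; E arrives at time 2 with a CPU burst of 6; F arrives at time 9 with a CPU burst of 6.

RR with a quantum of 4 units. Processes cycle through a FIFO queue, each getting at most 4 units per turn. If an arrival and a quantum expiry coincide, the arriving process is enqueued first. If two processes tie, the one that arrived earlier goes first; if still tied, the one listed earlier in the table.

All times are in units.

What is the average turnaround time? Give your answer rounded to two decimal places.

23.33

Gantt: | C 0-4 | D 4-8 | B 8-12 | E 12-16 | C 16-17 | A 17-21 | F 21-25 | B 25-29 | E 29-31 | A 31-35 | F 35-37 |
Completion: A=35  B=29  C=17  D=8  E=31  F=37
Turnaround (C−A): A=30  B=28  C=17  D=8  E=29  F=28
Turnaround times: A=30, B=28, C=17, D=8, E=29, F=28
Average turnaround = (30+28+17+8+29+28) / 6 = 140/6 = 23.33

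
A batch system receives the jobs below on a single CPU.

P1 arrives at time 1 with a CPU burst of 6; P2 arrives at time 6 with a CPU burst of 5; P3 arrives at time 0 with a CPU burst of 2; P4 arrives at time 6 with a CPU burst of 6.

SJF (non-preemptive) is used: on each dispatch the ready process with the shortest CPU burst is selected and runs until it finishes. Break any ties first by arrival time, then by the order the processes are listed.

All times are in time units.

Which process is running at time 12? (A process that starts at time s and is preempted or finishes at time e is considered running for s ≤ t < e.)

P2

Gantt: | P3 0-2 | P1 2-8 | P2 8-13 | P4 13-19 |
Completion: P1=8  P2=13  P3=2  P4=19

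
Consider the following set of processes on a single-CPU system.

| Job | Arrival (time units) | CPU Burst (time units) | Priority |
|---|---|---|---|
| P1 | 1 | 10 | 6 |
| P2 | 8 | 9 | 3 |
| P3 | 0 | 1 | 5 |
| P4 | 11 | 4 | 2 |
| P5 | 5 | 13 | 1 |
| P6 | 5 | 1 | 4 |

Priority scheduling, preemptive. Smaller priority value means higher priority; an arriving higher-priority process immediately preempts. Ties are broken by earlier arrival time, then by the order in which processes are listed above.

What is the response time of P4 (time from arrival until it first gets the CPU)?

7

Schedule: | P3 0-1 | P1 1-5 | P5 5-18 | P4 18-22 | P2 22-31 | P6 31-32 | P1 32-38 |
Completion: P1=38  P2=31  P3=1  P4=22  P5=18  P6=32
Response(P4) = first start − arrival = 18 − 11 = 7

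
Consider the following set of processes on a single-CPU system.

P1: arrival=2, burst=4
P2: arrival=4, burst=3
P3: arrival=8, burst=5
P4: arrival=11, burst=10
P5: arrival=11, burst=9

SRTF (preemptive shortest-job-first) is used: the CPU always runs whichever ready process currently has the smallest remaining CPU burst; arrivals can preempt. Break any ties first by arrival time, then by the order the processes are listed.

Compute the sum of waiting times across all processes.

18

Gantt: | idle 0-2 | P1 2-6 | P2 6-9 | P3 9-14 | P5 14-23 | P4 23-33 |
Completion: P1=6  P2=9  P3=14  P4=33  P5=23
Waiting = turnaround − burst: P1=0, P2=2, P3=1, P4=12, P5=3
Total waiting = 0 + 2 + 1 + 12 + 3 = 18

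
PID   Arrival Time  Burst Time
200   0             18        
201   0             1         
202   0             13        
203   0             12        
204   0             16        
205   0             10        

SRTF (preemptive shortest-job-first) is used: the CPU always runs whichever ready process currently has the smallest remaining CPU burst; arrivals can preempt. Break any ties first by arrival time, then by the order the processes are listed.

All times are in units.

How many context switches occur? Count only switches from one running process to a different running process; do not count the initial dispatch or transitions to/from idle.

Gantt: | 201 0-1 | 205 1-11 | 203 11-23 | 202 23-36 | 204 36-52 | 200 52-70 |
Completion: 200=70  201=1  202=36  203=23  204=52  205=11

5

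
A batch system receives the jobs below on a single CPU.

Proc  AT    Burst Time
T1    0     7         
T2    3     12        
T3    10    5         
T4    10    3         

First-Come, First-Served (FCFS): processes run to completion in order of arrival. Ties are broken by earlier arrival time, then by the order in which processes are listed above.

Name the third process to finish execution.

Schedule: | T1 0-7 | T2 7-19 | T3 19-24 | T4 24-27 |
Completion: T1=7  T2=19  T3=24  T4=27
Finish order: T1 → T2 → T3 → T4

T3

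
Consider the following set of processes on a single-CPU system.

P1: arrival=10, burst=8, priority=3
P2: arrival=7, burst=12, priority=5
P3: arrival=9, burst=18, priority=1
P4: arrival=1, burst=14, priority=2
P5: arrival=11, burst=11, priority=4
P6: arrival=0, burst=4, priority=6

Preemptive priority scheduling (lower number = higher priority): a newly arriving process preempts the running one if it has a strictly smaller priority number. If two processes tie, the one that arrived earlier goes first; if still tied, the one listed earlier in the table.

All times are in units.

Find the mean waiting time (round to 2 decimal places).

29.83

Gantt: | P6 0-1 | P4 1-9 | P3 9-27 | P4 27-33 | P1 33-41 | P5 41-52 | P2 52-64 | P6 64-67 |
Completion: P1=41  P2=64  P3=27  P4=33  P5=52  P6=67
Turnaround (C−A): P1=31  P2=57  P3=18  P4=32  P5=41  P6=67
Waiting times: P1=23, P2=45, P3=0, P4=18, P5=30, P6=63
Average waiting = (23+45+0+18+30+63) / 6 = 179/6 = 29.83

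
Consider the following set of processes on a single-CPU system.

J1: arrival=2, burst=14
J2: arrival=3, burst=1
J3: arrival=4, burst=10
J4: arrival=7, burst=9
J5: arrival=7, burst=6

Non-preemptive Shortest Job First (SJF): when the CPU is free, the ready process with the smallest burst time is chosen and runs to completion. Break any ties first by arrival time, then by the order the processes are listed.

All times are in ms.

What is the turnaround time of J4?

Schedule: | idle 0-2 | J1 2-16 | J2 16-17 | J5 17-23 | J4 23-32 | J3 32-42 |
Completion: J1=16  J2=17  J3=42  J4=32  J5=23
Turnaround (C−A): J1=14  J2=14  J3=38  J4=25  J5=16
Turnaround(J4) = completion − arrival = 32 − 7 = 25

25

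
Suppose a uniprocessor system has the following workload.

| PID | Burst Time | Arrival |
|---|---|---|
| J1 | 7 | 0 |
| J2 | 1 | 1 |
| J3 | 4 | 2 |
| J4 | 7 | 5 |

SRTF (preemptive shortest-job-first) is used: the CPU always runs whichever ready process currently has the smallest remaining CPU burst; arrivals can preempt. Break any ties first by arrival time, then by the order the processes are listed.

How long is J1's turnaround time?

12

Gantt: | J1 0-1 | J2 1-2 | J3 2-6 | J1 6-12 | J4 12-19 |
Completion: J1=12  J2=2  J3=6  J4=19
Turnaround (C−A): J1=12  J2=1  J3=4  J4=14
Turnaround(J1) = completion − arrival = 12 − 0 = 12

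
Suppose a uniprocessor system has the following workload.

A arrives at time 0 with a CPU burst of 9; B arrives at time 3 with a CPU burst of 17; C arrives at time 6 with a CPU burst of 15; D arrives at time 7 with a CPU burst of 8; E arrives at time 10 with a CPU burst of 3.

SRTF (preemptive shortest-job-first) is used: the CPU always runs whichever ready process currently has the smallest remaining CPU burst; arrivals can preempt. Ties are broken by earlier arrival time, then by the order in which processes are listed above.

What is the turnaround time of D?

13

Gantt: | A 0-9 | D 9-10 | E 10-13 | D 13-20 | C 20-35 | B 35-52 |
Completion: A=9  B=52  C=35  D=20  E=13
Turnaround(D) = completion − arrival = 20 − 7 = 13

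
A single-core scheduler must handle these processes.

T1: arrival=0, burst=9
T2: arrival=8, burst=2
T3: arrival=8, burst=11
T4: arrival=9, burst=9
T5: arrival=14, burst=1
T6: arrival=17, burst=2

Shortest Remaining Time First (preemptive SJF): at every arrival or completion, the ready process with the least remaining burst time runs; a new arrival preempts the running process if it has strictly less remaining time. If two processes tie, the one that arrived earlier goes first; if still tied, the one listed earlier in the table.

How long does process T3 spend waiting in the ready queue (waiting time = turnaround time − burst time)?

Schedule: | T1 0-9 | T2 9-11 | T4 11-14 | T5 14-15 | T4 15-17 | T6 17-19 | T4 19-23 | T3 23-34 |
Completion: T1=9  T2=11  T3=34  T4=23  T5=15  T6=19
Turnaround (C−A): T1=9  T2=3  T3=26  T4=14  T5=1  T6=2
Waiting(T3) = turnaround − burst = 26 − 11 = 15

15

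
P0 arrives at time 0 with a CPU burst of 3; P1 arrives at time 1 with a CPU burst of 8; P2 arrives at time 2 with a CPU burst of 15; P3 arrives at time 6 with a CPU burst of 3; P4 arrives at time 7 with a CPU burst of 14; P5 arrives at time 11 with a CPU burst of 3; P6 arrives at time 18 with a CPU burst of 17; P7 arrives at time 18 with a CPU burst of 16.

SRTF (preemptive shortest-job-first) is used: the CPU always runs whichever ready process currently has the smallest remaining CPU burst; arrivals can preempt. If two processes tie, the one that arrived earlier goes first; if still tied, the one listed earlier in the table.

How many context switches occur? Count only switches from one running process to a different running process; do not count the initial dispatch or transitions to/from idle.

Schedule: | P0 0-3 | P1 3-6 | P3 6-9 | P1 9-14 | P5 14-17 | P4 17-31 | P2 31-46 | P7 46-62 | P6 62-79 |
Completion: P0=3  P1=14  P2=46  P3=9  P4=31  P5=17  P6=79  P7=62

8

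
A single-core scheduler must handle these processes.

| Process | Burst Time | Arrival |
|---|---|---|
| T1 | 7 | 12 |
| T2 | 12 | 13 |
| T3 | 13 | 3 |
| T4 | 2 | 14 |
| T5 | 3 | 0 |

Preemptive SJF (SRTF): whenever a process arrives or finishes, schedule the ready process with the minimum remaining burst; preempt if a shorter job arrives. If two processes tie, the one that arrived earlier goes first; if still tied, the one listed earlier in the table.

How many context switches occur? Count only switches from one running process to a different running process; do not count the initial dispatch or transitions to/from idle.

Gantt: | T5 0-3 | T3 3-16 | T4 16-18 | T1 18-25 | T2 25-37 |
Completion: T1=25  T2=37  T3=16  T4=18  T5=3
Turnaround (C−A): T1=13  T2=24  T3=13  T4=4  T5=3

4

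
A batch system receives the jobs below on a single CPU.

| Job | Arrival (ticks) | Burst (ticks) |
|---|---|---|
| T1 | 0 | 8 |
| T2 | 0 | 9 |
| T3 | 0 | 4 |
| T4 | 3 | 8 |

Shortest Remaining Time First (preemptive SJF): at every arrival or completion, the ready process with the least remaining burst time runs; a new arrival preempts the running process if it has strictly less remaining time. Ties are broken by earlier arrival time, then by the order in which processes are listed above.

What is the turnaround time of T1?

12

Timeline: | T3 0-4 | T1 4-12 | T4 12-20 | T2 20-29 |
Completion: T1=12  T2=29  T3=4  T4=20
Turnaround (C−A): T1=12  T2=29  T3=4  T4=17
Turnaround(T1) = completion − arrival = 12 − 0 = 12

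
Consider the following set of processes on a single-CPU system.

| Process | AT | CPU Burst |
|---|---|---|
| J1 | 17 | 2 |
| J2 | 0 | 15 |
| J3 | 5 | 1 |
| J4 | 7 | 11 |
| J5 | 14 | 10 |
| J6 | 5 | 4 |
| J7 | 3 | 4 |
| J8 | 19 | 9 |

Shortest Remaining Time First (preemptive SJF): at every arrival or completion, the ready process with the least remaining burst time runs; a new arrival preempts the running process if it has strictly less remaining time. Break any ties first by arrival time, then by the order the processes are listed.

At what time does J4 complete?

Schedule: | J2 0-3 | J7 3-5 | J3 5-6 | J7 6-8 | J6 8-12 | J4 12-17 | J1 17-19 | J4 19-25 | J8 25-34 | J5 34-44 | J2 44-56 |
Completion: J1=19  J2=56  J3=6  J4=25  J5=44  J6=12  J7=8  J8=34
Turnaround (C−A): J1=2  J2=56  J3=1  J4=18  J5=30  J6=7  J7=5  J8=15

25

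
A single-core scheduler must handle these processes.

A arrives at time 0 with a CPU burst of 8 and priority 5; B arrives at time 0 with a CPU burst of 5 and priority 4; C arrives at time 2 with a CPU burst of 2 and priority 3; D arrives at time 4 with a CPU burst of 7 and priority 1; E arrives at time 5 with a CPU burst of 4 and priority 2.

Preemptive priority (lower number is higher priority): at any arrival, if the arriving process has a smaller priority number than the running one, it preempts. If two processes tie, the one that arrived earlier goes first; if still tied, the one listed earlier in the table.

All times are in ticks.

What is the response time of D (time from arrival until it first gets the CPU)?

Schedule: | B 0-2 | C 2-4 | D 4-11 | E 11-15 | B 15-18 | A 18-26 |
Completion: A=26  B=18  C=4  D=11  E=15
Turnaround (C−A): A=26  B=18  C=2  D=7  E=10
Response(D) = first start − arrival = 4 − 4 = 0

0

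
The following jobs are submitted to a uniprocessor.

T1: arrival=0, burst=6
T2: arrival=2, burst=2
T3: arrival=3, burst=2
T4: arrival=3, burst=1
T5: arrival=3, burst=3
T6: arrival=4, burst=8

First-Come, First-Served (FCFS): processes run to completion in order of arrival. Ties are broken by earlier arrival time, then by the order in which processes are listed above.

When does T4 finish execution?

Gantt: | T1 0-6 | T2 6-8 | T3 8-10 | T4 10-11 | T5 11-14 | T6 14-22 |
Completion: T1=6  T2=8  T3=10  T4=11  T5=14  T6=22

11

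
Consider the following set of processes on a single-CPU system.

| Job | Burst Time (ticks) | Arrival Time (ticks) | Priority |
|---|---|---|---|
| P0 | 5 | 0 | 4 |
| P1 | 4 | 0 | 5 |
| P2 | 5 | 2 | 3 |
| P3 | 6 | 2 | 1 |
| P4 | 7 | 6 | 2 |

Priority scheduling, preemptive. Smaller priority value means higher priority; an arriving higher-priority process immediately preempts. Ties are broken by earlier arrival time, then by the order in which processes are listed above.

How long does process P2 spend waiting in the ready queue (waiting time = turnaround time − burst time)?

13

Schedule: | P0 0-2 | P3 2-8 | P4 8-15 | P2 15-20 | P0 20-23 | P1 23-27 |
Completion: P0=23  P1=27  P2=20  P3=8  P4=15
Waiting(P2) = turnaround − burst = 18 − 5 = 13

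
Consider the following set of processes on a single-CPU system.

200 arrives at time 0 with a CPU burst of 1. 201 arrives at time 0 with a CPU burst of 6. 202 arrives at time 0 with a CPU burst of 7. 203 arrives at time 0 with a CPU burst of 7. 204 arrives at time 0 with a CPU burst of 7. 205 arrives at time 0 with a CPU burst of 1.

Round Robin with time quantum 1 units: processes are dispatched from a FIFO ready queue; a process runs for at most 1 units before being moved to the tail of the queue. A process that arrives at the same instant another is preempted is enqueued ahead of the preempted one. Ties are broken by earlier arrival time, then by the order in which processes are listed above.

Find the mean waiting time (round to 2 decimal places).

Timeline: | 200 0-1 | 201 1-2 | 202 2-3 | 203 3-4 | 204 4-5 | 205 5-6 | 201 6-7 | 202 7-8 | 203 8-9 | 204 9-10 | 201 10-11 | 202 11-12 | 203 12-13 | 204 13-14 | 201 14-15 | 202 15-16 | 203 16-17 | 204 17-18 | 201 18-19 | 202 19-20 | 203 20-21 | 204 21-22 | 201 22-23 | 202 23-24 | 203 24-25 | 204 25-26 | 202 26-27 | 203 27-28 | 204 28-29 |
Completion: 200=1  201=23  202=27  203=28  204=29  205=6
Turnaround (C−A): 200=1  201=23  202=27  203=28  204=29  205=6
Waiting times: 200=0, 201=17, 202=20, 203=21, 204=22, 205=5
Average waiting = (0+17+20+21+22+5) / 6 = 85/6 = 14.17

14.17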